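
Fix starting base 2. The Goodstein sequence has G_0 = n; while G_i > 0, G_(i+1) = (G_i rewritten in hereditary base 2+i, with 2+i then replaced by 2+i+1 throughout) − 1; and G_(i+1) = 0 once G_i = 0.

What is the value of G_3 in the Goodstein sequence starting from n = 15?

18752

(0) 15|_2 = 2^(2 + 1) + 2^2 + 2 + 1 ↦ 3^(3 + 1) + 3^3 + 3 + 1|_3 = 112 ⇒ 111
(1) 111|_3 = 3^(3 + 1) + 3^3 + 3 ↦ 4^(4 + 1) + 4^4 + 4|_4 = 1284 ⇒ 1283
(2) 1283|_4 = 4^(4 + 1) + 4^4 + 3 ↦ 5^(5 + 1) + 5^5 + 3|_5 = 18753 ⇒ 18752
(3) 18752|_5 = 5^(5 + 1) + 5^5 + 2 ↦ 6^(6 + 1) + 6^6 + 2|_6 = 326594 ⇒ 326593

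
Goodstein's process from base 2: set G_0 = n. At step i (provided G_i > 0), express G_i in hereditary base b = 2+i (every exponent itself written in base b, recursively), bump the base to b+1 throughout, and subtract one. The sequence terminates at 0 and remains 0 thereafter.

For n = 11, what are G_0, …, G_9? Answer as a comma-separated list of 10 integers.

11, 84, 1027, 15627, 279937, 5764801, 134217727, 2749609302, 70077777775, 1997331745490

i=0: 11 = 2^(2 + 1) + 2 + 1 (b=2); 2→3: 3^(3 + 1) + 3 + 1 = 85; 85−1 = 84
i=1: 84 = 3^(3 + 1) + 3 (b=3); 3→4: 4^(4 + 1) + 4 = 1028; 1028−1 = 1027
i=2: 1027 = 4^(4 + 1) + 3 (b=4); 4→5: 5^(5 + 1) + 3 = 15628; 15628−1 = 15627
i=3: 15627 = 5^(5 + 1) + 2 (b=5); 5→6: 6^(6 + 1) + 2 = 279938; 279938−1 = 279937
i=4: 279937 = 6^(6 + 1) + 1 (b=6); 6→7: 7^(7 + 1) + 1 = 5764802; 5764802−1 = 5764801
i=5: 5764801 = 7^(7 + 1) (b=7); 7→8: 8^(8 + 1) = 134217728; 134217728−1 = 134217727
i=6: 134217727 = 7·8^8 + 7·8^7 + 7·8^6 + 7·8^5 + 7·8^4 + 7·8^3 + 7·8^2 + 7·8 + 7 (b=8); 8→9: 7·9^9 + 7·9^7 + 7·9^6 + 7·9^5 + 7·9^4 + 7·9^3 + 7·9^2 + 7·9 + 7 = 2749609303; 2749609303−1 = 2749609302
i=7: 2749609302 = 7·9^9 + 7·9^7 + 7·9^6 + 7·9^5 + 7·9^4 + 7·9^3 + 7·9^2 + 7·9 + 6 (b=9); 9→10: 7·10^10 + 7·10^7 + 7·10^6 + 7·10^5 + 7·10^4 + 7·10^3 + 7·10^2 + 7·10 + 6 = 70077777776; 70077777776−1 = 70077777775
i=8: 70077777775 = 7·10^10 + 7·10^7 + 7·10^6 + 7·10^5 + 7·10^4 + 7·10^3 + 7·10^2 + 7·10 + 5 (b=10); 10→11: 7·11^11 + 7·11^7 + 7·11^6 + 7·11^5 + 7·11^4 + 7·11^3 + 7·11^2 + 7·11 + 5 = 1997331745491; 1997331745491−1 = 1997331745490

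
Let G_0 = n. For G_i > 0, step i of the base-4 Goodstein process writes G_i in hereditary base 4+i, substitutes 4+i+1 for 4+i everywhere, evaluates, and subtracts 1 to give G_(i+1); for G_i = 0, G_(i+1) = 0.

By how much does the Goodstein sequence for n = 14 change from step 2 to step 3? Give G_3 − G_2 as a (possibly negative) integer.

2

base 4: 14 = 3·4 + 2; at 5: 3·5 + 2 = 17; next = 16
base 5: 16 = 3·5 + 1; at 6: 3·6 + 1 = 19; next = 18
base 6: 18 = 3·6; at 7: 3·7 = 21; next = 20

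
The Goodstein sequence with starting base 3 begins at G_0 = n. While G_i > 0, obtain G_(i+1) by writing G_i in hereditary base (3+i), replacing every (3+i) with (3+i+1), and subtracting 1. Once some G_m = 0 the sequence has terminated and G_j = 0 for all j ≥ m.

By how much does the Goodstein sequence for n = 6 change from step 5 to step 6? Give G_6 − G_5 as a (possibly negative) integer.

[0] 6 ≡ 2·3 (base 3). Lift 4: 8. −1: 7.
[1] 7 ≡ 4 + 3 (base 4). Lift 5: 8. −1: 7.
[2] 7 ≡ 5 + 2 (base 5). Lift 6: 8. −1: 7.
[3] 7 ≡ 6 + 1 (base 6). Lift 7: 8. −1: 7.
[4] 7 ≡ 7 (base 7). Lift 8: 8. −1: 7.
[5] 7 ≡ 7 (base 8). Lift 9: 7. −1: 6.

-1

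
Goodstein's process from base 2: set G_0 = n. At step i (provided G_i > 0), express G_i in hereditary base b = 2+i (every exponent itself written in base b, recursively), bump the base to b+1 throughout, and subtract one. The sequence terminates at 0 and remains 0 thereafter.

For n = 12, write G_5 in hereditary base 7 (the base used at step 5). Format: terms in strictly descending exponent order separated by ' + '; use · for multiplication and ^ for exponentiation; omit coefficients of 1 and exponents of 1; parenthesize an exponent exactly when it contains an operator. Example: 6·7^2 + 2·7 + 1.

7^(7 + 1) + 2·7^2 + 7 + 4

base 2: 12 = 2^(2 + 1) + 2^2; at 3: 3^(3 + 1) + 3^3 = 108; next = 107
base 3: 107 = 3^(3 + 1) + 2·3^2 + 2·3 + 2; at 4: 4^(4 + 1) + 2·4^2 + 2·4 + 2 = 1066; next = 1065
base 4: 1065 = 4^(4 + 1) + 2·4^2 + 2·4 + 1; at 5: 5^(5 + 1) + 2·5^2 + 2·5 + 1 = 15686; next = 15685
base 5: 15685 = 5^(5 + 1) + 2·5^2 + 2·5; at 6: 6^(6 + 1) + 2·6^2 + 2·6 = 280020; next = 280019
base 6: 280019 = 6^(6 + 1) + 2·6^2 + 6 + 5; at 7: 7^(7 + 1) + 2·7^2 + 7 + 5 = 5764911; next = 5764910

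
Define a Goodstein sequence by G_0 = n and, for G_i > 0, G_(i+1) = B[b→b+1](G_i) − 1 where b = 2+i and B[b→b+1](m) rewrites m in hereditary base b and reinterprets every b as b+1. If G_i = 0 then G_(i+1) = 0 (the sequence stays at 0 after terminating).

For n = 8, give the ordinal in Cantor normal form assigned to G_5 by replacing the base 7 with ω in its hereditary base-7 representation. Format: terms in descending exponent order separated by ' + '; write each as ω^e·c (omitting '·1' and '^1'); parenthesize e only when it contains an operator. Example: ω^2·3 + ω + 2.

ω^ω·2 + ω^2·2 + ω + 4

step 0: 8 = 2^(2 + 1); sub 3 for 2: 3^(3 + 1); = 81; G_1 = 81−1 = 80
step 1: 80 = 2·3^3 + 2·3^2 + 2·3 + 2; sub 4 for 3: 2·4^4 + 2·4^2 + 2·4 + 2; = 554; G_2 = 554−1 = 553
step 2: 553 = 2·4^4 + 2·4^2 + 2·4 + 1; sub 5 for 4: 2·5^5 + 2·5^2 + 2·5 + 1; = 6311; G_3 = 6311−1 = 6310
step 3: 6310 = 2·5^5 + 2·5^2 + 2·5; sub 6 for 5: 2·6^6 + 2·6^2 + 2·6; = 93396; G_4 = 93396−1 = 93395
step 4: 93395 = 2·6^6 + 2·6^2 + 6 + 5; sub 7 for 6: 2·7^7 + 2·7^2 + 7 + 5; = 1647196; G_5 = 1647196−1 = 1647195
step 5: 1647195 = 2·7^7 + 2·7^2 + 7 + 4; sub 8 for 7: 2·8^8 + 2·8^2 + 8 + 4; = 33554572; G_6 = 33554572−1 = 33554571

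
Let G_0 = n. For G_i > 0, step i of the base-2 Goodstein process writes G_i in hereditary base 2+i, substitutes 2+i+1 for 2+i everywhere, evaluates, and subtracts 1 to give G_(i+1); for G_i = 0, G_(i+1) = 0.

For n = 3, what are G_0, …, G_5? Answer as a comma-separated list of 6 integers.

3, 3, 3, 2, 1, 0

G_0 = 3. HB_2(3) = 2 + 1. Bump = 4. G_1 = 3.
G_1 = 3. HB_3(3) = 3. Bump = 4. G_2 = 3.
G_2 = 3. HB_4(3) = 3. Bump = 3. G_3 = 2.
G_3 = 2. HB_5(2) = 2. Bump = 2. G_4 = 1.
G_4 = 1. HB_6(1) = 1. Bump = 1. G_5 = 0.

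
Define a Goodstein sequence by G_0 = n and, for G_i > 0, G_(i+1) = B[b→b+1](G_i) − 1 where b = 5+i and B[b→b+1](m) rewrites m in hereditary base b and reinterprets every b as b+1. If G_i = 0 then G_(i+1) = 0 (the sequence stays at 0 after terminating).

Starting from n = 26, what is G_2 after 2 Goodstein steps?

base 5: 26 = 5^2 + 1; at 6: 6^2 + 1 = 37; next = 36
base 6: 36 = 6^2; at 7: 7^2 = 49; next = 48
base 7: 48 = 6·7 + 6; at 8: 6·8 + 6 = 54; next = 53

48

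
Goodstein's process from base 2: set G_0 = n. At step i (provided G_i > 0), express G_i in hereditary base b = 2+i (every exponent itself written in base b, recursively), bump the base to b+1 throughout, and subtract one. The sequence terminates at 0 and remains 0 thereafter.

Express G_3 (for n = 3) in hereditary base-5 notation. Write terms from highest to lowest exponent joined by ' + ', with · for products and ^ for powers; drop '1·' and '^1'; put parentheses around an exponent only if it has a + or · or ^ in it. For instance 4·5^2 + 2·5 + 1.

3 —HB2→ 2 + 1 —bump→ 3 + 1 = 4 —(−1)→ 3
3 —HB3→ 3 —bump→ 4 = 4 —(−1)→ 3
3 —HB4→ 3 —bump→ 3 = 3 —(−1)→ 2
2 —HB5→ 2 —bump→ 2 = 2 —(−1)→ 1

2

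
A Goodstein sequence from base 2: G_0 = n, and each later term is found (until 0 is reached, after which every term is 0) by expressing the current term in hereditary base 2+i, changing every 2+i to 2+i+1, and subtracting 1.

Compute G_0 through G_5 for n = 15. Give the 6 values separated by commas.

i=0: 15 = 2^(2 + 1) + 2^2 + 2 + 1 (b=2); 2→3: 3^(3 + 1) + 3^3 + 3 + 1 = 112; 112−1 = 111
i=1: 111 = 3^(3 + 1) + 3^3 + 3 (b=3); 3→4: 4^(4 + 1) + 4^4 + 4 = 1284; 1284−1 = 1283
i=2: 1283 = 4^(4 + 1) + 4^4 + 3 (b=4); 4→5: 5^(5 + 1) + 5^5 + 3 = 18753; 18753−1 = 18752
i=3: 18752 = 5^(5 + 1) + 5^5 + 2 (b=5); 5→6: 6^(6 + 1) + 6^6 + 2 = 326594; 326594−1 = 326593
i=4: 326593 = 6^(6 + 1) + 6^6 + 1 (b=6); 6→7: 7^(7 + 1) + 7^7 + 1 = 6588345; 6588345−1 = 6588344

15, 111, 1283, 18752, 326593, 6588344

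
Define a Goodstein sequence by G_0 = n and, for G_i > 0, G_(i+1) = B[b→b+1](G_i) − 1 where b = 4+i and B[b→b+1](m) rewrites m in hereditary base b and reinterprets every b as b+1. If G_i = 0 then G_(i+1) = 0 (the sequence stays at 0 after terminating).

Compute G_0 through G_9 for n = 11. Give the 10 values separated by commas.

11, 12, 13, 14, 15, 15, 15, 15, 15, 15

i=0: 11 = 2·4 + 3 (b=4); 4→5: 2·5 + 3 = 13; 13−1 = 12
i=1: 12 = 2·5 + 2 (b=5); 5→6: 2·6 + 2 = 14; 14−1 = 13
i=2: 13 = 2·6 + 1 (b=6); 6→7: 2·7 + 1 = 15; 15−1 = 14
i=3: 14 = 2·7 (b=7); 7→8: 2·8 = 16; 16−1 = 15
i=4: 15 = 8 + 7 (b=8); 8→9: 9 + 7 = 16; 16−1 = 15
i=5: 15 = 9 + 6 (b=9); 9→10: 10 + 6 = 16; 16−1 = 15
i=6: 15 = 10 + 5 (b=10); 10→11: 11 + 5 = 16; 16−1 = 15
i=7: 15 = 11 + 4 (b=11); 11→12: 12 + 4 = 16; 16−1 = 15
i=8: 15 = 12 + 3 (b=12); 12→13: 13 + 3 = 16; 16−1 = 15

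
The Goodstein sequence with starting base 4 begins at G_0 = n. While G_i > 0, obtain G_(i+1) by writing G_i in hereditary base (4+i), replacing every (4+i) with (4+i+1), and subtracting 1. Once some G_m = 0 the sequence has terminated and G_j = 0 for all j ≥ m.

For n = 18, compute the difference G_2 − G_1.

base 4: 18 = 4^2 + 2; at 5: 5^2 + 2 = 27; next = 26
base 5: 26 = 5^2 + 1; at 6: 6^2 + 1 = 37; next = 36

10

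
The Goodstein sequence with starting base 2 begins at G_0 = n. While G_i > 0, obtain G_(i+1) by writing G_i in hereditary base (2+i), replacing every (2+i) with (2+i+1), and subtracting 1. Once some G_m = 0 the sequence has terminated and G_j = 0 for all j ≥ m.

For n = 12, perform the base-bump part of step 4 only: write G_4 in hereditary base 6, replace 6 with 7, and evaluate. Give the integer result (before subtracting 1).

step 0: 12 = 2^(2 + 1) + 2^2; sub 3 for 2: 3^(3 + 1) + 3^3; = 108; G_1 = 108−1 = 107
step 1: 107 = 3^(3 + 1) + 2·3^2 + 2·3 + 2; sub 4 for 3: 4^(4 + 1) + 2·4^2 + 2·4 + 2; = 1066; G_2 = 1066−1 = 1065
step 2: 1065 = 4^(4 + 1) + 2·4^2 + 2·4 + 1; sub 5 for 4: 5^(5 + 1) + 2·5^2 + 2·5 + 1; = 15686; G_3 = 15686−1 = 15685
step 3: 15685 = 5^(5 + 1) + 2·5^2 + 2·5; sub 6 for 5: 6^(6 + 1) + 2·6^2 + 2·6; = 280020; G_4 = 280020−1 = 280019
step 4: 280019 = 6^(6 + 1) + 2·6^2 + 6 + 5; sub 7 for 6: 7^(7 + 1) + 2·7^2 + 7 + 5; = 5764911; G_5 = 5764911−1 = 5764910

5764911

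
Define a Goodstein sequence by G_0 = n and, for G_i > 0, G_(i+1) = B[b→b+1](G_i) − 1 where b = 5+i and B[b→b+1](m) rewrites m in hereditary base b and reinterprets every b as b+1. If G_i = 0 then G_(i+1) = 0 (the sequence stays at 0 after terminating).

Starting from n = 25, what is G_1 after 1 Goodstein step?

(0) 25|_5 = 5^2 ↦ 6^2|_6 = 36 ⇒ 35
(1) 35|_6 = 5·6 + 5 ↦ 5·7 + 5|_7 = 40 ⇒ 39

35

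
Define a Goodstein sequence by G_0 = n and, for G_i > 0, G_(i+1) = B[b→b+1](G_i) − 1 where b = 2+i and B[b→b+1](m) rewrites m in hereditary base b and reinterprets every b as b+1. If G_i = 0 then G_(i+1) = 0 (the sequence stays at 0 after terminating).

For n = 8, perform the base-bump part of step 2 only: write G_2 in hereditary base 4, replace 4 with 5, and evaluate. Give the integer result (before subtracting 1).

step 0: 8 = 2^(2 + 1); sub 3 for 2: 3^(3 + 1); = 81; G_1 = 81−1 = 80
step 1: 80 = 2·3^3 + 2·3^2 + 2·3 + 2; sub 4 for 3: 2·4^4 + 2·4^2 + 2·4 + 2; = 554; G_2 = 554−1 = 553
step 2: 553 = 2·4^4 + 2·4^2 + 2·4 + 1; sub 5 for 4: 2·5^5 + 2·5^2 + 2·5 + 1; = 6311; G_3 = 6311−1 = 6310

6311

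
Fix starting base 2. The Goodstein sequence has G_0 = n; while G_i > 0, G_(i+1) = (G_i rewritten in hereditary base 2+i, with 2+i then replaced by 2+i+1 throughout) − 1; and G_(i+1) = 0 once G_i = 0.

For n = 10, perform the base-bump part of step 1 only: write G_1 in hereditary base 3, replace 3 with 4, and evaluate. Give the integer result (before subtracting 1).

1026

G_0 = 10. HB_2(10) = 2^(2 + 1) + 2. Bump = 84. G_1 = 83.
G_1 = 83. HB_3(83) = 3^(3 + 1) + 2. Bump = 1026. G_2 = 1025.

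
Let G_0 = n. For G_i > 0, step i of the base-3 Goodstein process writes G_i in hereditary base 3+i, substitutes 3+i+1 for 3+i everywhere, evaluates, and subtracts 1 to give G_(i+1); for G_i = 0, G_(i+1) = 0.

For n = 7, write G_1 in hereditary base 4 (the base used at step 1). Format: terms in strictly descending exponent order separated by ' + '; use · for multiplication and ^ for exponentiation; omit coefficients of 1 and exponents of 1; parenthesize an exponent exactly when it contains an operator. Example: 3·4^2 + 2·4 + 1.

2·4

base 3: 7 = 2·3 + 1; at 4: 2·4 + 1 = 9; next = 8
base 4: 8 = 2·4; at 5: 2·5 = 10; next = 9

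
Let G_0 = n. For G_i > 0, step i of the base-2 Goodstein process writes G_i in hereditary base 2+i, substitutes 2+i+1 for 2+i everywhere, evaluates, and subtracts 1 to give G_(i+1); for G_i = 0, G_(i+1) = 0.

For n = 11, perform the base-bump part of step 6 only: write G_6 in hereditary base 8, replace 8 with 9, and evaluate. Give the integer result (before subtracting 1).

G_0 = 11. HB_2(11) = 2^(2 + 1) + 2 + 1. Bump = 85. G_1 = 84.
G_1 = 84. HB_3(84) = 3^(3 + 1) + 3. Bump = 1028. G_2 = 1027.
G_2 = 1027. HB_4(1027) = 4^(4 + 1) + 3. Bump = 15628. G_3 = 15627.
G_3 = 15627. HB_5(15627) = 5^(5 + 1) + 2. Bump = 279938. G_4 = 279937.
G_4 = 279937. HB_6(279937) = 6^(6 + 1) + 1. Bump = 5764802. G_5 = 5764801.
G_5 = 5764801. HB_7(5764801) = 7^(7 + 1). Bump = 134217728. G_6 = 134217727.
G_6 = 134217727. HB_8(134217727) = 7·8^8 + 7·8^7 + 7·8^6 + 7·8^5 + 7·8^4 + 7·8^3 + 7·8^2 + 7·8 + 7. Bump = 2749609303. G_7 = 2749609302.

2749609303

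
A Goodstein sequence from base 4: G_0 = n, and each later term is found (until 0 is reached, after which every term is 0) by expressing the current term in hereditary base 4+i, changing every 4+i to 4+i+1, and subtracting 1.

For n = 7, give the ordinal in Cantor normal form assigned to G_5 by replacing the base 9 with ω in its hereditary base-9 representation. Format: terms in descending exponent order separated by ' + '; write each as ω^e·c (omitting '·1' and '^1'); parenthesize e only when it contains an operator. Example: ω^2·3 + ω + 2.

6

7 —HB4→ 4 + 3 —bump→ 5 + 3 = 8 —(−1)→ 7
7 —HB5→ 5 + 2 —bump→ 6 + 2 = 8 —(−1)→ 7
7 —HB6→ 6 + 1 —bump→ 7 + 1 = 8 —(−1)→ 7
7 —HB7→ 7 —bump→ 8 = 8 —(−1)→ 7
7 —HB8→ 7 —bump→ 7 = 7 —(−1)→ 6
6 —HB9→ 6 —bump→ 6 = 6 —(−1)→ 5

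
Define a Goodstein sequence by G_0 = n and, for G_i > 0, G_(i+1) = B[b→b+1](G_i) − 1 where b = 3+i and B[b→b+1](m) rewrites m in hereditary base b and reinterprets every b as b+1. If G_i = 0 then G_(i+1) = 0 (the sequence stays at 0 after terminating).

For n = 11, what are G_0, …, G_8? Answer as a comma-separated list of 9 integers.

11, 17, 25, 35, 39, 43, 47, 51, 55

i=0: 11 = 3^2 + 2 (b=3); 3→4: 4^2 + 2 = 18; 18−1 = 17
i=1: 17 = 4^2 + 1 (b=4); 4→5: 5^2 + 1 = 26; 26−1 = 25
i=2: 25 = 5^2 (b=5); 5→6: 6^2 = 36; 36−1 = 35
i=3: 35 = 5·6 + 5 (b=6); 6→7: 5·7 + 5 = 40; 40−1 = 39
i=4: 39 = 5·7 + 4 (b=7); 7→8: 5·8 + 4 = 44; 44−1 = 43
i=5: 43 = 5·8 + 3 (b=8); 8→9: 5·9 + 3 = 48; 48−1 = 47
i=6: 47 = 5·9 + 2 (b=9); 9→10: 5·10 + 2 = 52; 52−1 = 51
i=7: 51 = 5·10 + 1 (b=10); 10→11: 5·11 + 1 = 56; 56−1 = 55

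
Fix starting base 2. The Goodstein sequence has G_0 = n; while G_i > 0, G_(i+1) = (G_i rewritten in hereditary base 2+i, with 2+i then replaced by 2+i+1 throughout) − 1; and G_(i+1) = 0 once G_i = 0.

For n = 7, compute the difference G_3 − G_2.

2868

step 0: 7 = 2^2 + 2 + 1; sub 3 for 2: 3^3 + 3 + 1; = 31; G_1 = 31−1 = 30
step 1: 30 = 3^3 + 3; sub 4 for 3: 4^4 + 4; = 260; G_2 = 260−1 = 259
step 2: 259 = 4^4 + 3; sub 5 for 4: 5^5 + 3; = 3128; G_3 = 3128−1 = 3127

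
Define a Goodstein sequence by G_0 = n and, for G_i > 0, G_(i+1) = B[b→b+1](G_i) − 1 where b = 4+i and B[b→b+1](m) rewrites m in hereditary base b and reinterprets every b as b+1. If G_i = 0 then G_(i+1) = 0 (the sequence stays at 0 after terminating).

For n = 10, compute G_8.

step 0: 10 = 2·4 + 2; sub 5 for 4: 2·5 + 2; = 12; G_1 = 12−1 = 11
step 1: 11 = 2·5 + 1; sub 6 for 5: 2·6 + 1; = 13; G_2 = 13−1 = 12
step 2: 12 = 2·6; sub 7 for 6: 2·7; = 14; G_3 = 14−1 = 13
step 3: 13 = 7 + 6; sub 8 for 7: 8 + 6; = 14; G_4 = 14−1 = 13
step 4: 13 = 8 + 5; sub 9 for 8: 9 + 5; = 14; G_5 = 14−1 = 13
step 5: 13 = 9 + 4; sub 10 for 9: 10 + 4; = 14; G_6 = 14−1 = 13
step 6: 13 = 10 + 3; sub 11 for 10: 11 + 3; = 14; G_7 = 14−1 = 13
step 7: 13 = 11 + 2; sub 12 for 11: 12 + 2; = 14; G_8 = 14−1 = 13

13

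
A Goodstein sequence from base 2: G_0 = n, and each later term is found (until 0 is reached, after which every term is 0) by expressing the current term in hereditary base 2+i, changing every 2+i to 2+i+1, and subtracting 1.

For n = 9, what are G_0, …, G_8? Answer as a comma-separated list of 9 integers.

9, 81, 1023, 9842, 140743, 2471826, 50333399, 1162263921, 30000003325

base 2: 9 = 2^(2 + 1) + 1; at 3: 3^(3 + 1) + 1 = 82; next = 81
base 3: 81 = 3^(3 + 1); at 4: 4^(4 + 1) = 1024; next = 1023
base 4: 1023 = 3·4^4 + 3·4^3 + 3·4^2 + 3·4 + 3; at 5: 3·5^5 + 3·5^3 + 3·5^2 + 3·5 + 3 = 9843; next = 9842
base 5: 9842 = 3·5^5 + 3·5^3 + 3·5^2 + 3·5 + 2; at 6: 3·6^6 + 3·6^3 + 3·6^2 + 3·6 + 2 = 140744; next = 140743
base 6: 140743 = 3·6^6 + 3·6^3 + 3·6^2 + 3·6 + 1; at 7: 3·7^7 + 3·7^3 + 3·7^2 + 3·7 + 1 = 2471827; next = 2471826
base 7: 2471826 = 3·7^7 + 3·7^3 + 3·7^2 + 3·7; at 8: 3·8^8 + 3·8^3 + 3·8^2 + 3·8 = 50333400; next = 50333399
base 8: 50333399 = 3·8^8 + 3·8^3 + 3·8^2 + 2·8 + 7; at 9: 3·9^9 + 3·9^3 + 3·9^2 + 2·9 + 7 = 1162263922; next = 1162263921
base 9: 1162263921 = 3·9^9 + 3·9^3 + 3·9^2 + 2·9 + 6; at 10: 3·10^10 + 3·10^3 + 3·10^2 + 2·10 + 6 = 30000003326; next = 30000003325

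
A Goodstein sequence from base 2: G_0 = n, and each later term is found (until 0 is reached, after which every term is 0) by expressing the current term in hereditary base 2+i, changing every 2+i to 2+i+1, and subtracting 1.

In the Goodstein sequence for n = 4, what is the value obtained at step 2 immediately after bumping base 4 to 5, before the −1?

61

(0) 4|_2 = 2^2 ↦ 3^3|_3 = 27 ⇒ 26
(1) 26|_3 = 2·3^2 + 2·3 + 2 ↦ 2·4^2 + 2·4 + 2|_4 = 42 ⇒ 41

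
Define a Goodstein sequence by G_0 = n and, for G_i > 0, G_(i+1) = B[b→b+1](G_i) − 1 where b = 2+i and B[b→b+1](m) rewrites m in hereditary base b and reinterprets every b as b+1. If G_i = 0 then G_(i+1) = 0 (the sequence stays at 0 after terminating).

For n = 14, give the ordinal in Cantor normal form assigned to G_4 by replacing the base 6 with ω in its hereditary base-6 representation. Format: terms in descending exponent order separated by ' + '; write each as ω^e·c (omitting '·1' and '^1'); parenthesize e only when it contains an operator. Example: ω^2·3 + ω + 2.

14 —HB2→ 2^(2 + 1) + 2^2 + 2 —bump→ 3^(3 + 1) + 3^3 + 3 = 111 —(−1)→ 110
110 —HB3→ 3^(3 + 1) + 3^3 + 2 —bump→ 4^(4 + 1) + 4^4 + 2 = 1282 —(−1)→ 1281
1281 —HB4→ 4^(4 + 1) + 4^4 + 1 —bump→ 5^(5 + 1) + 5^5 + 1 = 18751 —(−1)→ 18750
18750 —HB5→ 5^(5 + 1) + 5^5 —bump→ 6^(6 + 1) + 6^6 = 326592 —(−1)→ 326591

ω^(ω + 1) + ω^5·5 + ω^4·5 + ω^3·5 + ω^2·5 + ω·5 + 5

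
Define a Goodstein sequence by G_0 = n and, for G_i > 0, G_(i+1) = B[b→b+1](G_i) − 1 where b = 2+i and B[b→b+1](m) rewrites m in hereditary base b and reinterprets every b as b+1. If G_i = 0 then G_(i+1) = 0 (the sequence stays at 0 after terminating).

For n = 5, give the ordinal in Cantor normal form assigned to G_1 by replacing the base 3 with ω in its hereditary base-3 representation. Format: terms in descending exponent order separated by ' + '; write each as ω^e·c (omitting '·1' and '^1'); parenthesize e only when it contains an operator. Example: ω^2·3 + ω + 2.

i=0: 5 = 2^2 + 1 (b=2); 2→3: 3^3 + 1 = 28; 28−1 = 27
i=1: 27 = 3^3 (b=3); 3→4: 4^4 = 256; 256−1 = 255

ω^ω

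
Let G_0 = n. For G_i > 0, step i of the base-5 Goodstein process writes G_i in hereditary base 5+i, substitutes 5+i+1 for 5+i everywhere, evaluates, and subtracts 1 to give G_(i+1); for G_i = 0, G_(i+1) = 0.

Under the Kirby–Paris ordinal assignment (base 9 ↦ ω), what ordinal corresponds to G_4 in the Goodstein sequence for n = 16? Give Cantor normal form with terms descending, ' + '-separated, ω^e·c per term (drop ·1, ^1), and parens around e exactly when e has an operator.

ω·2 + 4

16 —HB5→ 3·5 + 1 —bump→ 3·6 + 1 = 19 —(−1)→ 18
18 —HB6→ 3·6 —bump→ 3·7 = 21 —(−1)→ 20
20 —HB7→ 2·7 + 6 —bump→ 2·8 + 6 = 22 —(−1)→ 21
21 —HB8→ 2·8 + 5 —bump→ 2·9 + 5 = 23 —(−1)→ 22
22 —HB9→ 2·9 + 4 —bump→ 2·10 + 4 = 24 —(−1)→ 23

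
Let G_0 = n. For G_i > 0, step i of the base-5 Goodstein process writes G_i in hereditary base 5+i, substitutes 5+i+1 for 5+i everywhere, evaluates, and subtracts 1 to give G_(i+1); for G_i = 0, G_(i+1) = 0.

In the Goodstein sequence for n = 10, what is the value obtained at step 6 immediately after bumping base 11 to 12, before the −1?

12

i=0: 10 = 2·5 (b=5); 5→6: 2·6 = 12; 12−1 = 11
i=1: 11 = 6 + 5 (b=6); 6→7: 7 + 5 = 12; 12−1 = 11
i=2: 11 = 7 + 4 (b=7); 7→8: 8 + 4 = 12; 12−1 = 11
i=3: 11 = 8 + 3 (b=8); 8→9: 9 + 3 = 12; 12−1 = 11
i=4: 11 = 9 + 2 (b=9); 9→10: 10 + 2 = 12; 12−1 = 11
i=5: 11 = 10 + 1 (b=10); 10→11: 11 + 1 = 12; 12−1 = 11
i=6: 11 = 11 (b=11); 11→12: 12 = 12; 12−1 = 11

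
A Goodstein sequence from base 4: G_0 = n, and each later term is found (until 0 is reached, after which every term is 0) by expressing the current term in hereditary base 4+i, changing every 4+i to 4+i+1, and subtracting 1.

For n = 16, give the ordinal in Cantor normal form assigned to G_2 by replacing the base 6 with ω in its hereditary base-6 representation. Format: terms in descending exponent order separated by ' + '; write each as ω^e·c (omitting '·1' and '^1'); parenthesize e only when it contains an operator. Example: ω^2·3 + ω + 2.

ω·4 + 3

G_0=16  [base 4] 4^2  →[4↦5]→  5^2 = 25  −1 ⇒ G_1=24
G_1=24  [base 5] 4·5 + 4  →[5↦6]→  4·6 + 4 = 28  −1 ⇒ G_2=27
G_2=27  [base 6] 4·6 + 3  →[6↦7]→  4·7 + 3 = 31  −1 ⇒ G_3=30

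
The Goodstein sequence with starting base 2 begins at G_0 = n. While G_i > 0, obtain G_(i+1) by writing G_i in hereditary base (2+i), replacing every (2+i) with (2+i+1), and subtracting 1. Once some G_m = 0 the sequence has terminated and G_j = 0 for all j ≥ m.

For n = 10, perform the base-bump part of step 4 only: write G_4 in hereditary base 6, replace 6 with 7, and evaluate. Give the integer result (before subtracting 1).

(0) 10|_2 = 2^(2 + 1) + 2 ↦ 3^(3 + 1) + 3|_3 = 84 ⇒ 83
(1) 83|_3 = 3^(3 + 1) + 2 ↦ 4^(4 + 1) + 2|_4 = 1026 ⇒ 1025
(2) 1025|_4 = 4^(4 + 1) + 1 ↦ 5^(5 + 1) + 1|_5 = 15626 ⇒ 15625
(3) 15625|_5 = 5^(5 + 1) ↦ 6^(6 + 1)|_6 = 279936 ⇒ 279935
(4) 279935|_6 = 5·6^6 + 5·6^5 + 5·6^4 + 5·6^3 + 5·6^2 + 5·6 + 5 ↦ 5·7^7 + 5·7^5 + 5·7^4 + 5·7^3 + 5·7^2 + 5·7 + 5|_7 = 4215755 ⇒ 4215754

4215755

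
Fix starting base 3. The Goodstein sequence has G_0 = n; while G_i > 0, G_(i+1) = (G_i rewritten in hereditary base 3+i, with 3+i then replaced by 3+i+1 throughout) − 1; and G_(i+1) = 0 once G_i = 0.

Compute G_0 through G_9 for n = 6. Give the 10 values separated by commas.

6, 7, 7, 7, 7, 7, 6, 5, 4, 3

G_0=6  [base 3] 2·3  →[3↦4]→  2·4 = 8  −1 ⇒ G_1=7
G_1=7  [base 4] 4 + 3  →[4↦5]→  5 + 3 = 8  −1 ⇒ G_2=7
G_2=7  [base 5] 5 + 2  →[5↦6]→  6 + 2 = 8  −1 ⇒ G_3=7
G_3=7  [base 6] 6 + 1  →[6↦7]→  7 + 1 = 8  −1 ⇒ G_4=7
G_4=7  [base 7] 7  →[7↦8]→  8 = 8  −1 ⇒ G_5=7
G_5=7  [base 8] 7  →[8↦9]→  7 = 7  −1 ⇒ G_6=6
G_6=6  [base 9] 6  →[9↦10]→  6 = 6  −1 ⇒ G_7=5
G_7=5  [base 10] 5  →[10↦11]→  5 = 5  −1 ⇒ G_8=4
G_8=4  [base 11] 4  →[11↦12]→  4 = 4  −1 ⇒ G_9=3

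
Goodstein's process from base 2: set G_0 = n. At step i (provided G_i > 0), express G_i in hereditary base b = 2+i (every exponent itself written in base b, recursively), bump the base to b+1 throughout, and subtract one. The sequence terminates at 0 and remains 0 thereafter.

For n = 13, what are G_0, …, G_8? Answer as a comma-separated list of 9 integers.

13, 108, 1279, 16092, 280711, 5765998, 134219479, 3486786855, 100000003325

G_0=13  [base 2] 2^(2 + 1) + 2^2 + 1  →[2↦3]→  3^(3 + 1) + 3^3 + 1 = 109  −1 ⇒ G_1=108
G_1=108  [base 3] 3^(3 + 1) + 3^3  →[3↦4]→  4^(4 + 1) + 4^4 = 1280  −1 ⇒ G_2=1279
G_2=1279  [base 4] 4^(4 + 1) + 3·4^3 + 3·4^2 + 3·4 + 3  →[4↦5]→  5^(5 + 1) + 3·5^3 + 3·5^2 + 3·5 + 3 = 16093  −1 ⇒ G_3=16092
G_3=16092  [base 5] 5^(5 + 1) + 3·5^3 + 3·5^2 + 3·5 + 2  →[5↦6]→  6^(6 + 1) + 3·6^3 + 3·6^2 + 3·6 + 2 = 280712  −1 ⇒ G_4=280711
G_4=280711  [base 6] 6^(6 + 1) + 3·6^3 + 3·6^2 + 3·6 + 1  →[6↦7]→  7^(7 + 1) + 3·7^3 + 3·7^2 + 3·7 + 1 = 5765999  −1 ⇒ G_5=5765998
G_5=5765998  [base 7] 7^(7 + 1) + 3·7^3 + 3·7^2 + 3·7  →[7↦8]→  8^(8 + 1) + 3·8^3 + 3·8^2 + 3·8 = 134219480  −1 ⇒ G_6=134219479
G_6=134219479  [base 8] 8^(8 + 1) + 3·8^3 + 3·8^2 + 2·8 + 7  →[8↦9]→  9^(9 + 1) + 3·9^3 + 3·9^2 + 2·9 + 7 = 3486786856  −1 ⇒ G_7=3486786855
G_7=3486786855  [base 9] 9^(9 + 1) + 3·9^3 + 3·9^2 + 2·9 + 6  →[9↦10]→  10^(10 + 1) + 3·10^3 + 3·10^2 + 2·10 + 6 = 100000003326  −1 ⇒ G_8=100000003325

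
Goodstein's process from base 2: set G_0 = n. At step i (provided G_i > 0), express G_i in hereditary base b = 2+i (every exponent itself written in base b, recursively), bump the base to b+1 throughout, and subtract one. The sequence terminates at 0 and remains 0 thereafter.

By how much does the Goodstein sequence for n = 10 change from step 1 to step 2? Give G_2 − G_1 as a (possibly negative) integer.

942

G_0=10  [base 2] 2^(2 + 1) + 2  →[2↦3]→  3^(3 + 1) + 3 = 84  −1 ⇒ G_1=83
G_1=83  [base 3] 3^(3 + 1) + 2  →[3↦4]→  4^(4 + 1) + 2 = 1026  −1 ⇒ G_2=1025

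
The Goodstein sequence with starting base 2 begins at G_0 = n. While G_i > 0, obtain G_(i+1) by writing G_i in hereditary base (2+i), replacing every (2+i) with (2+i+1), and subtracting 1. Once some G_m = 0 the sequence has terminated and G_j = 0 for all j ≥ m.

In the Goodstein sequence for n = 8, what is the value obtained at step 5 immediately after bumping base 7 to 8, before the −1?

(0) 8|_2 = 2^(2 + 1) ↦ 3^(3 + 1)|_3 = 81 ⇒ 80
(1) 80|_3 = 2·3^3 + 2·3^2 + 2·3 + 2 ↦ 2·4^4 + 2·4^2 + 2·4 + 2|_4 = 554 ⇒ 553
(2) 553|_4 = 2·4^4 + 2·4^2 + 2·4 + 1 ↦ 2·5^5 + 2·5^2 + 2·5 + 1|_5 = 6311 ⇒ 6310
(3) 6310|_5 = 2·5^5 + 2·5^2 + 2·5 ↦ 2·6^6 + 2·6^2 + 2·6|_6 = 93396 ⇒ 93395
(4) 93395|_6 = 2·6^6 + 2·6^2 + 6 + 5 ↦ 2·7^7 + 2·7^2 + 7 + 5|_7 = 1647196 ⇒ 1647195

33554572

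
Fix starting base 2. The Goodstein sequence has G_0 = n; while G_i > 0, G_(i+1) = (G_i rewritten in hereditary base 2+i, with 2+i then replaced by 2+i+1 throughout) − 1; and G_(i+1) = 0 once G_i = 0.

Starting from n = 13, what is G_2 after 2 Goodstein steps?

G_0 = 13. HB_2(13) = 2^(2 + 1) + 2^2 + 1. Bump = 109. G_1 = 108.
G_1 = 108. HB_3(108) = 3^(3 + 1) + 3^3. Bump = 1280. G_2 = 1279.

1279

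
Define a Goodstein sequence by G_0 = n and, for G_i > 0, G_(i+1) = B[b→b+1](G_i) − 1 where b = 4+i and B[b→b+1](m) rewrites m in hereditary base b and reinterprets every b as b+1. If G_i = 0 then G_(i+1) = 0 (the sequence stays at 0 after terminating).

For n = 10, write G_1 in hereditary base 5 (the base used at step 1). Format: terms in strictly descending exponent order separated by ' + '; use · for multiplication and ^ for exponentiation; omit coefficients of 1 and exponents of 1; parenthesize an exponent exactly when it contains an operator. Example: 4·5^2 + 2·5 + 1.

[0] 10 ≡ 2·4 + 2 (base 4). Lift 5: 12. −1: 11.
[1] 11 ≡ 2·5 + 1 (base 5). Lift 6: 13. −1: 12.

2·5 + 1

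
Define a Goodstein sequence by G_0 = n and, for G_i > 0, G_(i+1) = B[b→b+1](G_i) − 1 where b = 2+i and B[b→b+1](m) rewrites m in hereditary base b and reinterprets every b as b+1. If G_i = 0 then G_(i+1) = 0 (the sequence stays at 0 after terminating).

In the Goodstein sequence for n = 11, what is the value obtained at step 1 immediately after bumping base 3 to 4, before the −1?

1028

(0) 11|_2 = 2^(2 + 1) + 2 + 1 ↦ 3^(3 + 1) + 3 + 1|_3 = 85 ⇒ 84
(1) 84|_3 = 3^(3 + 1) + 3 ↦ 4^(4 + 1) + 4|_4 = 1028 ⇒ 1027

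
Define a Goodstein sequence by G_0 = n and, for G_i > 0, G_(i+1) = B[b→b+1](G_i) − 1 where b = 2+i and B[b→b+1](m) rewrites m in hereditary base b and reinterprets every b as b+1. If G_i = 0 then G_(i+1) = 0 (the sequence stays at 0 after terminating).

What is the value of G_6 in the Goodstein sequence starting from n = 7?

step 0: 7 = 2^2 + 2 + 1; sub 3 for 2: 3^3 + 3 + 1; = 31; G_1 = 31−1 = 30
step 1: 30 = 3^3 + 3; sub 4 for 3: 4^4 + 4; = 260; G_2 = 260−1 = 259
step 2: 259 = 4^4 + 3; sub 5 for 4: 5^5 + 3; = 3128; G_3 = 3128−1 = 3127
step 3: 3127 = 5^5 + 2; sub 6 for 5: 6^6 + 2; = 46658; G_4 = 46658−1 = 46657
step 4: 46657 = 6^6 + 1; sub 7 for 6: 7^7 + 1; = 823544; G_5 = 823544−1 = 823543
step 5: 823543 = 7^7; sub 8 for 7: 8^8; = 16777216; G_6 = 16777216−1 = 16777215
step 6: 16777215 = 7·8^7 + 7·8^6 + 7·8^5 + 7·8^4 + 7·8^3 + 7·8^2 + 7·8 + 7; sub 9 for 8: 7·9^7 + 7·9^6 + 7·9^5 + 7·9^4 + 7·9^3 + 7·9^2 + 7·9 + 7; = 37665880; G_7 = 37665880−1 = 37665879

16777215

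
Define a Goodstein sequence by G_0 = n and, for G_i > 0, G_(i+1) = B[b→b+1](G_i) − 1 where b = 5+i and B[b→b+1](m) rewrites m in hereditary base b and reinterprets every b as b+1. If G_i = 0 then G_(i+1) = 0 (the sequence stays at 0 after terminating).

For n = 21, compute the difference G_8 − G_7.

base 5: 21 = 4·5 + 1; at 6: 4·6 + 1 = 25; next = 24
base 6: 24 = 4·6; at 7: 4·7 = 28; next = 27
base 7: 27 = 3·7 + 6; at 8: 3·8 + 6 = 30; next = 29
base 8: 29 = 3·8 + 5; at 9: 3·9 + 5 = 32; next = 31
base 9: 31 = 3·9 + 4; at 10: 3·10 + 4 = 34; next = 33
base 10: 33 = 3·10 + 3; at 11: 3·11 + 3 = 36; next = 35
base 11: 35 = 3·11 + 2; at 12: 3·12 + 2 = 38; next = 37
base 12: 37 = 3·12 + 1; at 13: 3·13 + 1 = 40; next = 39

2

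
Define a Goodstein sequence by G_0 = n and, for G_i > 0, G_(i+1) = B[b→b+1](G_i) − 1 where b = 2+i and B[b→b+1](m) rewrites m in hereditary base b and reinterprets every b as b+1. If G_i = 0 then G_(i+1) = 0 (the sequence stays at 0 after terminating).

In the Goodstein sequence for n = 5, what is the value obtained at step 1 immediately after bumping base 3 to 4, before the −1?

[0] 5 ≡ 2^2 + 1 (base 2). Lift 3: 28. −1: 27.
[1] 27 ≡ 3^3 (base 3). Lift 4: 256. −1: 255.

256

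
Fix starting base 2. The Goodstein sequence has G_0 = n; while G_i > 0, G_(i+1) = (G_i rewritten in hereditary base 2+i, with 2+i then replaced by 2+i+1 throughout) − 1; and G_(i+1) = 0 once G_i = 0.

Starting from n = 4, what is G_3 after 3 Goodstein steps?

60

base 2: 4 = 2^2; at 3: 3^3 = 27; next = 26
base 3: 26 = 2·3^2 + 2·3 + 2; at 4: 2·4^2 + 2·4 + 2 = 42; next = 41
base 4: 41 = 2·4^2 + 2·4 + 1; at 5: 2·5^2 + 2·5 + 1 = 61; next = 60
base 5: 60 = 2·5^2 + 2·5; at 6: 2·6^2 + 2·6 = 84; next = 83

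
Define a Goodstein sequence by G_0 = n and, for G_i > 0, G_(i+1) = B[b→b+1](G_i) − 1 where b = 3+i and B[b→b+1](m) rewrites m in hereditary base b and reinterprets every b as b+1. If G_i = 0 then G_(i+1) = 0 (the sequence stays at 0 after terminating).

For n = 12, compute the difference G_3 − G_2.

10

G_0 = 12. HB_3(12) = 3^2 + 3. Bump = 20. G_1 = 19.
G_1 = 19. HB_4(19) = 4^2 + 3. Bump = 28. G_2 = 27.
G_2 = 27. HB_5(27) = 5^2 + 2. Bump = 38. G_3 = 37.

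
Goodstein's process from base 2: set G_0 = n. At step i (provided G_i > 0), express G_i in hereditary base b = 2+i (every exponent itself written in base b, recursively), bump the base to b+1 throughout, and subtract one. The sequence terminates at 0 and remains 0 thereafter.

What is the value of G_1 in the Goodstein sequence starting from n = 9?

81

9 —HB2→ 2^(2 + 1) + 1 —bump→ 3^(3 + 1) + 1 = 82 —(−1)→ 81
81 —HB3→ 3^(3 + 1) —bump→ 4^(4 + 1) = 1024 —(−1)→ 1023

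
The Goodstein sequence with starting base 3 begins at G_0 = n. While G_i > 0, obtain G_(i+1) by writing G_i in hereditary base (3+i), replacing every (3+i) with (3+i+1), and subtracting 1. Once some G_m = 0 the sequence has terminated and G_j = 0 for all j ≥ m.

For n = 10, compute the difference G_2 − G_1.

8

10 —HB3→ 3^2 + 1 —bump→ 4^2 + 1 = 17 —(−1)→ 16
16 —HB4→ 4^2 —bump→ 5^2 = 25 —(−1)→ 24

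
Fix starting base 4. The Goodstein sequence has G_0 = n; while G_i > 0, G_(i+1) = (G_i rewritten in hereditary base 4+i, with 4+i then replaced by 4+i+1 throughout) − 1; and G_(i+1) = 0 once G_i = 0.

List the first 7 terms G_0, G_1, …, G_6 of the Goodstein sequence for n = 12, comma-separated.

12, 14, 15, 16, 17, 18, 19

G_0 = 12. HB_4(12) = 3·4. Bump = 15. G_1 = 14.
G_1 = 14. HB_5(14) = 2·5 + 4. Bump = 16. G_2 = 15.
G_2 = 15. HB_6(15) = 2·6 + 3. Bump = 17. G_3 = 16.
G_3 = 16. HB_7(16) = 2·7 + 2. Bump = 18. G_4 = 17.
G_4 = 17. HB_8(17) = 2·8 + 1. Bump = 19. G_5 = 18.
G_5 = 18. HB_9(18) = 2·9. Bump = 20. G_6 = 19.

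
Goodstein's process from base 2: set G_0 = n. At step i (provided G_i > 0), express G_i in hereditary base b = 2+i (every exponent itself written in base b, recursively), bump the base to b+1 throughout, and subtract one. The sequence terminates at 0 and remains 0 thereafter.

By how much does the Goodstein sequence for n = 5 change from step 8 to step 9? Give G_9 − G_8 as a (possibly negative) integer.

step 0: 5 = 2^2 + 1; sub 3 for 2: 3^3 + 1; = 28; G_1 = 28−1 = 27
step 1: 27 = 3^3; sub 4 for 3: 4^4; = 256; G_2 = 256−1 = 255
step 2: 255 = 3·4^3 + 3·4^2 + 3·4 + 3; sub 5 for 4: 3·5^3 + 3·5^2 + 3·5 + 3; = 468; G_3 = 468−1 = 467
step 3: 467 = 3·5^3 + 3·5^2 + 3·5 + 2; sub 6 for 5: 3·6^3 + 3·6^2 + 3·6 + 2; = 776; G_4 = 776−1 = 775
step 4: 775 = 3·6^3 + 3·6^2 + 3·6 + 1; sub 7 for 6: 3·7^3 + 3·7^2 + 3·7 + 1; = 1198; G_5 = 1198−1 = 1197
step 5: 1197 = 3·7^3 + 3·7^2 + 3·7; sub 8 for 7: 3·8^3 + 3·8^2 + 3·8; = 1752; G_6 = 1752−1 = 1751
step 6: 1751 = 3·8^3 + 3·8^2 + 2·8 + 7; sub 9 for 8: 3·9^3 + 3·9^2 + 2·9 + 7; = 2455; G_7 = 2455−1 = 2454
step 7: 2454 = 3·9^3 + 3·9^2 + 2·9 + 6; sub 10 for 9: 3·10^3 + 3·10^2 + 2·10 + 6; = 3326; G_8 = 3326−1 = 3325
step 8: 3325 = 3·10^3 + 3·10^2 + 2·10 + 5; sub 11 for 10: 3·11^3 + 3·11^2 + 2·11 + 5; = 4383; G_9 = 4383−1 = 4382

1057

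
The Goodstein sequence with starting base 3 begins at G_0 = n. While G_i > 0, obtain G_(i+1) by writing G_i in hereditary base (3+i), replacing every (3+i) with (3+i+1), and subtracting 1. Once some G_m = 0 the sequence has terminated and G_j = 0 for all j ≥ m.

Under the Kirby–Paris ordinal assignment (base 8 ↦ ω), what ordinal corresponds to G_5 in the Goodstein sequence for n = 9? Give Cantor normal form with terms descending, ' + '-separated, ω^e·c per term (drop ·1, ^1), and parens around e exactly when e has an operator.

G_0 = 9. HB_3(9) = 3^2. Bump = 16. G_1 = 15.
G_1 = 15. HB_4(15) = 3·4 + 3. Bump = 18. G_2 = 17.
G_2 = 17. HB_5(17) = 3·5 + 2. Bump = 20. G_3 = 19.
G_3 = 19. HB_6(19) = 3·6 + 1. Bump = 22. G_4 = 21.
G_4 = 21. HB_7(21) = 3·7. Bump = 24. G_5 = 23.
G_5 = 23. HB_8(23) = 2·8 + 7. Bump = 25. G_6 = 24.

ω·2 + 7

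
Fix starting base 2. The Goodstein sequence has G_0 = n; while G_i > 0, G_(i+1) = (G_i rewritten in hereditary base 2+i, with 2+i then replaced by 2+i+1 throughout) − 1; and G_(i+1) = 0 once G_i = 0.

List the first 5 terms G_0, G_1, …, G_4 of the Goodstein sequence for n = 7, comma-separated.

7 —HB2→ 2^2 + 2 + 1 —bump→ 3^3 + 3 + 1 = 31 —(−1)→ 30
30 —HB3→ 3^3 + 3 —bump→ 4^4 + 4 = 260 —(−1)→ 259
259 —HB4→ 4^4 + 3 —bump→ 5^5 + 3 = 3128 —(−1)→ 3127
3127 —HB5→ 5^5 + 2 —bump→ 6^6 + 2 = 46658 —(−1)→ 46657

7, 30, 259, 3127, 46657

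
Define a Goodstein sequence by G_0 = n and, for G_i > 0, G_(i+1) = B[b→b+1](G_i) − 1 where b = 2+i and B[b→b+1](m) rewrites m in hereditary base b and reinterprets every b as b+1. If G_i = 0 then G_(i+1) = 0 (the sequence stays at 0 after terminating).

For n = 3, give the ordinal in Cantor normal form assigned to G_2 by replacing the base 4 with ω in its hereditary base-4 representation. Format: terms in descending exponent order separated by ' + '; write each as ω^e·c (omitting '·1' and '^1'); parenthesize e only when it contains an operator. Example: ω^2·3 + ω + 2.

G_0 = 3. HB_2(3) = 2 + 1. Bump = 4. G_1 = 3.
G_1 = 3. HB_3(3) = 3. Bump = 4. G_2 = 3.
G_2 = 3. HB_4(3) = 3. Bump = 3. G_3 = 2.

3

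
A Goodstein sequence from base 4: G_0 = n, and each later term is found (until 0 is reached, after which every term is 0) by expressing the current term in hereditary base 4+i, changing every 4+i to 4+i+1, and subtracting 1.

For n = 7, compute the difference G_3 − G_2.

i=0: 7 = 4 + 3 (b=4); 4→5: 5 + 3 = 8; 8−1 = 7
i=1: 7 = 5 + 2 (b=5); 5→6: 6 + 2 = 8; 8−1 = 7
i=2: 7 = 6 + 1 (b=6); 6→7: 7 + 1 = 8; 8−1 = 7

0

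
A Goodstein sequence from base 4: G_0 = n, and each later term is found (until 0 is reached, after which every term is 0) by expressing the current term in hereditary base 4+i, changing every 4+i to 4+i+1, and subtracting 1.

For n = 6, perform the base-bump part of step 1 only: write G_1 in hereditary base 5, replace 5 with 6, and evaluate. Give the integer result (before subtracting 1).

7

i=0: 6 = 4 + 2 (b=4); 4→5: 5 + 2 = 7; 7−1 = 6
i=1: 6 = 5 + 1 (b=5); 5→6: 6 + 1 = 7; 7−1 = 6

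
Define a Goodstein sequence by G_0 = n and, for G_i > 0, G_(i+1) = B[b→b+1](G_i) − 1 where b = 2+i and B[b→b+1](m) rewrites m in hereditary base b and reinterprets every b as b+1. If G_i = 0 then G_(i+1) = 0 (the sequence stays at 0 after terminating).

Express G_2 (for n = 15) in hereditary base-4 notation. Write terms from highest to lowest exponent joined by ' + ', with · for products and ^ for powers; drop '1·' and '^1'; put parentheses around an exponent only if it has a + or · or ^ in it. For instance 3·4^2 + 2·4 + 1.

4^(4 + 1) + 4^4 + 3

[0] 15 ≡ 2^(2 + 1) + 2^2 + 2 + 1 (base 2). Lift 3: 112. −1: 111.
[1] 111 ≡ 3^(3 + 1) + 3^3 + 3 (base 3). Lift 4: 1284. −1: 1283.
[2] 1283 ≡ 4^(4 + 1) + 4^4 + 3 (base 4). Lift 5: 18753. −1: 18752.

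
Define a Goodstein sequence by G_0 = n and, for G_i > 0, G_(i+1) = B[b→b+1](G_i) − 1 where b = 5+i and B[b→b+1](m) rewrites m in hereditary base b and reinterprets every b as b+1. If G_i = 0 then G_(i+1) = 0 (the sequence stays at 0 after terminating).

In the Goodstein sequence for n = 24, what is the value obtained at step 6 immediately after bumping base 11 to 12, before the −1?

44

(0) 24|_5 = 4·5 + 4 ↦ 4·6 + 4|_6 = 28 ⇒ 27
(1) 27|_6 = 4·6 + 3 ↦ 4·7 + 3|_7 = 31 ⇒ 30
(2) 30|_7 = 4·7 + 2 ↦ 4·8 + 2|_8 = 34 ⇒ 33
(3) 33|_8 = 4·8 + 1 ↦ 4·9 + 1|_9 = 37 ⇒ 36
(4) 36|_9 = 4·9 ↦ 4·10|_10 = 40 ⇒ 39
(5) 39|_10 = 3·10 + 9 ↦ 3·11 + 9|_11 = 42 ⇒ 41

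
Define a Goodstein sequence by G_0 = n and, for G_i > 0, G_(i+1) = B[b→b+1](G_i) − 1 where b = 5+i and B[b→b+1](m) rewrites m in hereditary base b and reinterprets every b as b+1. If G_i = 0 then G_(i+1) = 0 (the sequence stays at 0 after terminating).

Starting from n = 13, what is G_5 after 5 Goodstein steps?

17

[0] 13 ≡ 2·5 + 3 (base 5). Lift 6: 15. −1: 14.
[1] 14 ≡ 2·6 + 2 (base 6). Lift 7: 16. −1: 15.
[2] 15 ≡ 2·7 + 1 (base 7). Lift 8: 17. −1: 16.
[3] 16 ≡ 2·8 (base 8). Lift 9: 18. −1: 17.
[4] 17 ≡ 9 + 8 (base 9). Lift 10: 18. −1: 17.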